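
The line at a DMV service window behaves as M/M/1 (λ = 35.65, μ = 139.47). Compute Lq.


ρ = 35.65/139.47 = 0.2556
Lq = ρ²/(1−ρ) = 0.06534/0.7444 = 0.08777

Final: 0.08777


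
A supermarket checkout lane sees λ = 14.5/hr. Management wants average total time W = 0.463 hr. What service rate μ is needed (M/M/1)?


W = 1/(μ−λ) ⇒ μ − λ = 1/W = 1/0.463 = 2.1598
μ = λ + 1/W = 14.5 + 2.1598 = 16.6598 per hr

Final: 16.6598 /hr


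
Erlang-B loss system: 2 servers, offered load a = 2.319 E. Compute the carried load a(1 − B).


B(2,2.319) = 0.447559 (Erlang-B)
Carried load = a(1 − B) = 2.319·(1 − 0.447559) = 2.319·0.552441 = 1.2811 E

Final: 1.2811 Erlangs


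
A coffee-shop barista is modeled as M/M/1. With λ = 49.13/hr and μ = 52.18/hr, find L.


ρ = λ/μ = 49.13/52.18 = 0.9415
L = ρ/(1−ρ) = 0.9415/(1 − 0.9415) = 0.9415/0.05845 = 16.1082

Final: 16.1082


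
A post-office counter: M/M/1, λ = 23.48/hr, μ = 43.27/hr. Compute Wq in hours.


ρ = 23.48/43.27 = 0.5426
Wq = ρ/(μ−λ) = 0.5426/(43.27 − 23.48) = 0.5426/19.79 = 0.02742 hr

Final: 0.02742 hr


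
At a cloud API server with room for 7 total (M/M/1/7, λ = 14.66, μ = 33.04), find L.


ρ = 14.66/33.04 = 0.4437
L = ρ[1 − (K+1)ρ^K + Kρ^(K+1)] / [(1−ρ)(1−ρ^(K+1))]
Numerator: 0.4437·(1 − 8·0.003386 + 7·0.001502) = 0.436352
Denominator: (0.5563)·(0.998498) = 0.555460
L = 0.436352/0.555460 = 0.7856

Final: 0.7856


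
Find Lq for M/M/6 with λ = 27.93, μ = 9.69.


a = λ/μ = 2.8824; ρ = a/6 = 0.4804
P₀ = 0.055267
Lq = P₀·a^c·ρ / (c!·(1−ρ)²) = 0.055267·573.43336·0.4804/(720·0.26999)
= 0.07832

Final: 0.07832


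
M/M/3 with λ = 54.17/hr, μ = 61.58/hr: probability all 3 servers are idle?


a = λ/μ = 54.17/61.58 = 0.8797; ρ = a/c = 0.2932
Σ_{k=0}^{2} a^k/k! (terms k=0..2) = 1.00000 + 0.87967 + 0.38691 = 2.26658
Tail: a^3/(3!(1−ρ)) = 0.68070/(6·0.7068) = 0.16052
P₀ = 1/(2.26658 + 0.16052) = 1/2.42710 = 0.412015

Final: 0.412015


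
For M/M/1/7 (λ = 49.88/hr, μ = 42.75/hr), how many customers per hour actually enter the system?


ρ = 1.1668; P_K = (1−ρ)ρ^7/(1−ρ^8) = 0.201647
λ_eff = λ(1 − P_K) = 49.88·(1 − 0.201647) = 49.88·0.798353 = 39.8218 /hr

Final: 39.8218 /hr


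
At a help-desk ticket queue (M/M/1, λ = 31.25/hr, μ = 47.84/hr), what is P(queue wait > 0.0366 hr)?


ρ = 31.25/47.84 = 0.6532
P(Wq > t) = ρ·e^{−(μ−λ)t} = 0.6532·e^{−0.6072}
= 0.6532·0.544878 = 0.355924

Final: 0.355924


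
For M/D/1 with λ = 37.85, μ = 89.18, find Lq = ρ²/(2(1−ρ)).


ρ = 37.85/89.18 = 0.4244
M/D/1: Lq = ρ²/(2(1−ρ)) = 0.1801/(2·0.5756) = 0.15648

Final: 0.15648


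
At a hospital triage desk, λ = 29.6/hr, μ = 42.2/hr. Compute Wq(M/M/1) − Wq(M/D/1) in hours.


ρ = 29.6/42.2 = 0.7014
Wq(M/M/1) = ρ/(μ−λ) = 0.7014/12.60 = 0.05567 hr
Wq(M/D/1) = ρ/(2(μ−λ)) = 0.02783 hr
Savings = 0.05567 − 0.02783 = 0.02783 hr

Final: 0.02783 hr


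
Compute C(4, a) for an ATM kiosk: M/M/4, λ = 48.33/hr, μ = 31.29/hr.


a = λ/μ = 1.5446; ρ = a/4 = 0.3861
P₀ = 0.211062 (from M/M/c formula)
C(c,a) = [a^c/(c!(1−ρ))]·P₀ = [5.69174/(24·0.6139)]·0.211062
= 0.38634·0.211062 = 0.081541

Final: 0.081541


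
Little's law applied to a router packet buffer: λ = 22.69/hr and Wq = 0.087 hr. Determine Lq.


Lq = λWq = 22.69·0.087 = 1.9740

Final: 1.9740


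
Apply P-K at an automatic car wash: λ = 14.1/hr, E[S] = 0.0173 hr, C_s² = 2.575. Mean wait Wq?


ρ = λ·E[S] = 14.1·0.0173 = 0.2439
E[S²] = E[S]²(1+C_s²) = 0.0173²·(1+2.575) = 0.001070
Wq = λ·E[S²]/(2(1−ρ)) = 14.1·0.001070/(2·0.7561) = 0.009977 hr

Final: 0.009977 hr


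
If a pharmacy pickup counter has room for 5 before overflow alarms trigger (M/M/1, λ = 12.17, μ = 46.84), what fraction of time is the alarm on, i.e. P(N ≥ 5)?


ρ = 12.17/46.84 = 0.2598
P(N ≥ n) = ρ^n = 0.2598^5 = 0.001184

Final: 0.001184


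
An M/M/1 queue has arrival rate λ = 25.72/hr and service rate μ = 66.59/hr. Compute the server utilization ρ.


ρ = λ/μ = 25.72/66.59 = 0.3862

Final: 0.3862


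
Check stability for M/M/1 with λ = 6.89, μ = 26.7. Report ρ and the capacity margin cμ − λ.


Total capacity cμ = 1·26.7 = 26.70/hr
ρ = λ/(cμ) = 6.89/26.70 = 0.2581
Stable ⇔ ρ < 1: YES
Spare capacity = cμ − λ = 26.70 − 6.89 = 19.81/hr

Final: ρ = 0.2581; stable; margin = 19.81/hr


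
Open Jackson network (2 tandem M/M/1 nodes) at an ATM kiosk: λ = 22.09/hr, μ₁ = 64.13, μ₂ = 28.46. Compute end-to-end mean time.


Each node sees arrival rate λ = 22.09/hr (tandem ⇒ throughput preserved).
W₁ = 1/(μ₁−λ) = 1/(64.13−22.09) = 0.02379 hr
W₂ = 1/(μ₂−λ) = 1/(28.46−22.09) = 0.15699 hr
W_total = W₁ + W₂ = 0.02379 + 0.15699 = 0.18077 hr

Final: 0.18077 hr


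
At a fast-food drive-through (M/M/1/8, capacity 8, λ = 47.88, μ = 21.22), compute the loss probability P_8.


ρ = λ/μ = 47.88/21.22 = 2.2564
P_K = (1−ρ)ρ^K/(1−ρ^(K+1)) = (-1.2564·671.846559)/(1 − 1515.928994)
= -844.082435/-1514.928994 = 0.557176

Final: 0.557176


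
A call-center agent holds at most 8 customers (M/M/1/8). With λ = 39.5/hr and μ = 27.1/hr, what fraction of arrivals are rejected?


ρ = λ/μ = 39.5/27.1 = 1.4576
P_K = (1−ρ)ρ^K/(1−ρ^(K+1)) = (-0.4576·20.371473)/(1 − 29.692738)
= -9.321265/-28.692738 = 0.324865

Final: 0.324865


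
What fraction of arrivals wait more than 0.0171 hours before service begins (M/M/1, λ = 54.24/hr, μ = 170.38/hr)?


ρ = 54.24/170.38 = 0.3183
P(Wq > t) = ρ·e^{−(μ−λ)t} = 0.3183·e^{−1.9860}
= 0.3183·0.137244 = 0.043691

Final: 0.043691


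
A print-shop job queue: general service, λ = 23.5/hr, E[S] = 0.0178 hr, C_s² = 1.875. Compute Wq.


ρ = λ·E[S] = 23.5·0.0178 = 0.4183
E[S²] = E[S]²(1+C_s²) = 0.0178²·(1+1.875) = 0.0009109
Wq = λ·E[S²]/(2(1−ρ)) = 23.5·0.0009109/(2·0.5817) = 0.01840 hr

Final: 0.01840 hr


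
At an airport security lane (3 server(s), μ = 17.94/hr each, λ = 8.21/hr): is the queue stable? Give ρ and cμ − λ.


Total capacity cμ = 3·17.94 = 53.82/hr
ρ = λ/(cμ) = 8.21/53.82 = 0.1525
Stable ⇔ ρ < 1: YES
Spare capacity = cμ − λ = 53.82 − 8.21 = 45.61/hr

Final: ρ = 0.1525; stable; margin = 45.61/hr


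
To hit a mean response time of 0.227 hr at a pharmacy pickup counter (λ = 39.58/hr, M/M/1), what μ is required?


W = 1/(μ−λ) ⇒ μ − λ = 1/W = 1/0.227 = 4.4053
μ = λ + 1/W = 39.58 + 4.4053 = 43.9853 per hr

Final: 43.9853 /hr


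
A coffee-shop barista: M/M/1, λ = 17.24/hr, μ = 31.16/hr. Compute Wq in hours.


ρ = 17.24/31.16 = 0.5533
Wq = ρ/(μ−λ) = 0.5533/(31.16 − 17.24) = 0.5533/13.92 = 0.03975 hr

Final: 0.03975 hr


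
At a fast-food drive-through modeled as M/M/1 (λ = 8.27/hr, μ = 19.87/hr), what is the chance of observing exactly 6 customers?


ρ = 8.27/19.87 = 0.4162
P_n = (1−ρ)·ρ^n = (1 − 0.4162)·0.4162^6 = 0.5838·0.005198 = 0.003035

Final: 0.003035


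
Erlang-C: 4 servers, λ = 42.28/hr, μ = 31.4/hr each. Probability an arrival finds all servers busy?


a = λ/μ = 1.3465; ρ = a/4 = 0.3366
P₀ = 0.258641 (from M/M/c formula)
C(c,a) = [a^c/(c!(1−ρ))]·P₀ = [3.28716/(24·0.6634)]·0.258641
= 0.20647·0.258641 = 0.053401

Final: 0.053401


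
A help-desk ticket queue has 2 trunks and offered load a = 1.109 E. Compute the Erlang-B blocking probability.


B(c,a) = (a^c/c!) / Σ_{k=0}^{c} a^k/k!
a^2/2! = 0.614941
Σ terms (k=0..2): 1.00000 + 1.10900 + 0.61494 = 2.723940
B = 0.614941/2.723940 = 0.225754

Final: 0.225754


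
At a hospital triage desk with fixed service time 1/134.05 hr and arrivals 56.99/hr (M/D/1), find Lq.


ρ = 56.99/134.05 = 0.4251
M/D/1: Lq = ρ²/(2(1−ρ)) = 0.1807/(2·0.5749) = 0.15721

Final: 0.15721


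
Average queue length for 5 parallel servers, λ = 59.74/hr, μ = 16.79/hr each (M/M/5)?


a = λ/μ = 3.5581; ρ = a/5 = 0.7116
P₀ = 0.024066
Lq = P₀·a^c·ρ / (c!·(1−ρ)²) = 0.024066·570.25961·0.7116/(120·0.08317)
= 0.97858

Final: 0.97858


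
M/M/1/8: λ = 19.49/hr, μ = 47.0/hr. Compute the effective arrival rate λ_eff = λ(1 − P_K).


ρ = 0.4147; P_K = (1−ρ)ρ^8/(1−ρ^9) = 0.0005120
λ_eff = λ(1 − P_K) = 19.49·(1 − 0.0005120) = 19.49·0.999488 = 19.4800 /hr

Final: 19.4800 /hr


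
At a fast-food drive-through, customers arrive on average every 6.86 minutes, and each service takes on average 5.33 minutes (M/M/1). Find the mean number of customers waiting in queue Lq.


λ = 60/6.86 = 8.7464 /hr
μ = 60/5.33 = 11.2570 /hr
ρ = λ/μ = 8.7464/11.2570 = 0.7770
Lq = ρ²/(1−ρ) = 0.6037/0.2230 = 2.7067

Final: 2.7067


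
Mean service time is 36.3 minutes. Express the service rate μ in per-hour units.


μ = 1/(service time) in consistent units.
1 hour = 60 min, so μ = 60/36.3 = 1.6529 per hour

Final: 1.6529 /hr


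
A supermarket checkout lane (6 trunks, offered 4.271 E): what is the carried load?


B(6,4.271) = 0.137046 (Erlang-B)
Carried load = a(1 − B) = 4.271·(1 − 0.137046) = 4.271·0.862954 = 3.6857 E

Final: 3.6857 Erlangs


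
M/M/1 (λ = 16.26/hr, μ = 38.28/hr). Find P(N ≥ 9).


ρ = 16.26/38.28 = 0.4248
P(N ≥ n) = ρ^n = 0.4248^9 = 0.0004501

Final: 0.0004501


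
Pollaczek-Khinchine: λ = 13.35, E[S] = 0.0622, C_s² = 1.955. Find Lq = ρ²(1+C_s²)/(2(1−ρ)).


ρ = λ·E[S] = 13.35·0.0622 = 0.8304
Lq = ρ²(1+C_s²)/(2(1−ρ)) = 0.6895·(1+1.955)/(2·0.1696)
= 0.6895·2.9550/0.3393 = 6.00576

Final: 6.00576


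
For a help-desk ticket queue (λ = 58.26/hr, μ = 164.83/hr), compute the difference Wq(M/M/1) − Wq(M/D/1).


ρ = 58.26/164.83 = 0.3535
Wq(M/M/1) = ρ/(μ−λ) = 0.3535/106.57 = 0.003317 hr
Wq(M/D/1) = ρ/(2(μ−λ)) = 0.001658 hr
Savings = 0.003317 − 0.001658 = 0.001658 hr

Final: 0.001658 hr


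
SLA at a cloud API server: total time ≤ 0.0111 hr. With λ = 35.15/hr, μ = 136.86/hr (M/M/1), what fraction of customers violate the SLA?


W ~ Exponential(μ−λ) for M/M/1.
μ − λ = 136.86 − 35.15 = 101.7100
P(W > t) = e^{−(μ−λ)t} = e^{−1.1290} = 0.323363

Final: 0.323363


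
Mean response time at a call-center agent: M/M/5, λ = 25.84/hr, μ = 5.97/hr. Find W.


a = 4.3283; ρ = 0.8657; P₀ = 0.007296
Lq = P₀·a^c·ρ/(c!(1−ρ)²) = 4.43017
Wq = Lq/λ = 4.43017/25.84 = 0.17145 hr
W = Wq + 1/μ = 0.17145 + 0.16750 = 0.33895 hr

Final: 0.33895 hr


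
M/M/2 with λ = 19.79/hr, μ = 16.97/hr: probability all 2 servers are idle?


a = λ/μ = 19.79/16.97 = 1.1662; ρ = a/c = 0.5831
Σ_{k=0}^{1} a^k/k! (terms k=0..1) = 1.00000 + 1.16618 = 2.16618
Tail: a^2/(2!(1−ρ)) = 1.35997/(2·0.4169) = 1.63100
P₀ = 1/(2.16618 + 1.63100) = 1/3.79717 = 0.263354

Final: 0.263354


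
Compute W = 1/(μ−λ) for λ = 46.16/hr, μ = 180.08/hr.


W = 1/(μ−λ) = 1/(180.08 − 46.16) = 1/133.92 = 0.007467 hr

Final: 0.007467 hr


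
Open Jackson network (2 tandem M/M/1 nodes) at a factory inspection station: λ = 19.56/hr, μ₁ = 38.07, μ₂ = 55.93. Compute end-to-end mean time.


Each node sees arrival rate λ = 19.56/hr (tandem ⇒ throughput preserved).
W₁ = 1/(μ₁−λ) = 1/(38.07−19.56) = 0.05402 hr
W₂ = 1/(μ₂−λ) = 1/(55.93−19.56) = 0.02750 hr
W_total = W₁ + W₂ = 0.05402 + 0.02750 = 0.08152 hr

Final: 0.08152 hr


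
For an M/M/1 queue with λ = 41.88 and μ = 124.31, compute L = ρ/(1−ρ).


ρ = λ/μ = 41.88/124.31 = 0.3369
L = ρ/(1−ρ) = 0.3369/(1 − 0.3369) = 0.3369/0.6631 = 0.5081

Final: 0.5081


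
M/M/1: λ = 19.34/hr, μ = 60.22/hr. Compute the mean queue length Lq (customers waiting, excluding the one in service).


ρ = 19.34/60.22 = 0.3212
Lq = ρ²/(1−ρ) = 0.1031/0.6788 = 0.1519

Final: 0.1519


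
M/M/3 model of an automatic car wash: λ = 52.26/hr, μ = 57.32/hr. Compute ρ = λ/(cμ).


ρ = λ/(cμ) = 52.26/(3·57.32) = 52.26/171.96 = 0.3039

Final: 0.3039


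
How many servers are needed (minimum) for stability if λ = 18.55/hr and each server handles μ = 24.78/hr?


Stability requires cμ > λ ⇔ c > λ/μ.
λ/μ = 18.55/24.78 = 0.7486
Minimum integer c = ⌊0.7486⌋ + 1 = 1
Check: 1·24.78 = 24.78 > 18.55, while 0·24.78 = 0.00 ≤ 18.55

Final: 1 servers


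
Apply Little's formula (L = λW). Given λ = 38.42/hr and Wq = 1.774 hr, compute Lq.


Lq = λWq = 38.42·1.774 = 68.1571

Final: 68.1571


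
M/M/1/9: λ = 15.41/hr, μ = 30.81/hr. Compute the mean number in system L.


ρ = 15.41/30.81 = 0.5002
L = ρ[1 − (K+1)ρ^K + Kρ^(K+1)] / [(1−ρ)(1−ρ^(K+1))]
Numerator: 0.5002·(1 − 10·0.001959 + 9·0.0009797) = 0.494775
Denominator: (0.4998)·(0.999020) = 0.499348
L = 0.494775/0.499348 = 0.9908

Final: 0.9908


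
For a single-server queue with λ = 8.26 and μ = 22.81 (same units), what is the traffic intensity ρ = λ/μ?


ρ = λ/μ = 8.26/22.81 = 0.3621

Final: 0.3621


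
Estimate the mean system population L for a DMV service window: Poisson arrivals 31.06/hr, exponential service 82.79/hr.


ρ = λ/μ = 31.06/82.79 = 0.3752
L = ρ/(1−ρ) = 0.3752/(1 − 0.3752) = 0.3752/0.6248 = 0.6004

Final: 0.6004


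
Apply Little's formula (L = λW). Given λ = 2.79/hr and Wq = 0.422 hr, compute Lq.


Lq = λWq = 2.79·0.422 = 1.1774

Final: 1.1774


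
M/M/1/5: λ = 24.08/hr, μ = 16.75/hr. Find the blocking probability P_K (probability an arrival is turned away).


ρ = λ/μ = 24.08/16.75 = 1.4376
P_K = (1−ρ)ρ^K/(1−ρ^(K+1)) = (-0.4376·6.140565)/(1 − 8.827750)
= -2.687185/-7.827750 = 0.343290

Final: 0.343290


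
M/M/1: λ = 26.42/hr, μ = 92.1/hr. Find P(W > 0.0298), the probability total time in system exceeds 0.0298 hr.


W ~ Exponential(μ−λ) for M/M/1.
μ − λ = 92.1 − 26.42 = 65.6800
P(W > t) = e^{−(μ−λ)t} = e^{−1.9573} = 0.141244

Final: 0.141244


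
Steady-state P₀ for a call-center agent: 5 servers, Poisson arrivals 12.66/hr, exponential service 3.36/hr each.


a = λ/μ = 12.66/3.36 = 3.7679; ρ = a/c = 0.7536
Σ_{k=0}^{4} a^k/k! (terms k=0..4) = 1.00000 + 3.76786 + 7.09837 + 8.91522 + 8.39782 = 29.17927
Tail: a^5/(5!(1−ρ)) = 759.40271/(120·0.2464) = 25.68028
P₀ = 1/(29.17927 + 25.68028) = 1/54.85955 = 0.018228

Final: 0.018228


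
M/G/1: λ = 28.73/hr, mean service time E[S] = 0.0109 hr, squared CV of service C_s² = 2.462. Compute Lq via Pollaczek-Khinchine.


ρ = λ·E[S] = 28.73·0.0109 = 0.3132
Lq = ρ²(1+C_s²)/(2(1−ρ)) = 0.09807·(1+2.462)/(2·0.6868)
= 0.09807·3.4620/1.3737 = 0.24715

Final: 0.24715


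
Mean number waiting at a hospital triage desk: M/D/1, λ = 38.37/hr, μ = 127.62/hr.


ρ = 38.37/127.62 = 0.3007
M/D/1: Lq = ρ²/(2(1−ρ)) = 0.09040/(2·0.6993) = 0.06463

Final: 0.06463


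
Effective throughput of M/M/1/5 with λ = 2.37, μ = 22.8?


ρ = 0.1039; P_K = (1−ρ)ρ^5/(1−ρ^6) = 0.00001087
λ_eff = λ(1 − P_K) = 2.37·(1 − 0.00001087) = 2.37·0.999989 = 2.3700 /hr

Final: 2.3700 /hr


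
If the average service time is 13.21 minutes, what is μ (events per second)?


μ = 1/(service time) in consistent units.
1 second = 0.0166667 min, so μ = 0.0166667/13.21 = 0.001262 per second

Final: 0.001262 /sec


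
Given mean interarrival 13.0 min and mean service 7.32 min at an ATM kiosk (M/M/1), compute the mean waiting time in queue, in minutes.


λ = 60/13.0 = 4.6154 /hr
μ = 60/7.32 = 8.1967 /hr
ρ = λ/μ = 4.6154/8.1967 = 0.5631
Wq = ρ/(μ−λ) = 0.5631/(8.1967−4.6154) = 0.15723 hr
In minutes: 0.15723·60 = 9.434 min

Final: 9.434 min


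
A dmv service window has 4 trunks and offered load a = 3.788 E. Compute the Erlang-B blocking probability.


B(c,a) = (a^c/c!) / Σ_{k=0}^{c} a^k/k!
a^4/4! = 8.578841
Σ terms (k=0..4): 1.00000 + 3.78800 + 7.17447 + 9.05897 + 8.57884 = 29.600280
B = 8.578841/29.600280 = 0.289823

Final: 0.289823


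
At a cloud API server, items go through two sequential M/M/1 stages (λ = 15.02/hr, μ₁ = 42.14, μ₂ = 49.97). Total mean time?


Each node sees arrival rate λ = 15.02/hr (tandem ⇒ throughput preserved).
W₁ = 1/(μ₁−λ) = 1/(42.14−15.02) = 0.03687 hr
W₂ = 1/(μ₂−λ) = 1/(49.97−15.02) = 0.02861 hr
W_total = W₁ + W₂ = 0.03687 + 0.02861 = 0.06549 hr

Final: 0.06549 hr


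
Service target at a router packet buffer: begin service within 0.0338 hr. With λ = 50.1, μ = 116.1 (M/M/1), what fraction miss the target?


ρ = 50.1/116.1 = 0.4315
P(Wq > t) = ρ·e^{−(μ−λ)t} = 0.4315·e^{−2.2308}
= 0.4315·0.107442 = 0.046364

Final: 0.046364


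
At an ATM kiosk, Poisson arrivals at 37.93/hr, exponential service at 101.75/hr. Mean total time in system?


W = 1/(μ−λ) = 1/(101.75 − 37.93) = 1/63.82 = 0.01567 hr

Final: 0.01567 hr


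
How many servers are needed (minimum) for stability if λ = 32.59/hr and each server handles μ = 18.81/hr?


Stability requires cμ > λ ⇔ c > λ/μ.
λ/μ = 32.59/18.81 = 1.7326
Minimum integer c = ⌊1.7326⌋ + 1 = 2
Check: 2·18.81 = 37.62 > 32.59, while 1·18.81 = 18.81 ≤ 32.59

Final: 2 servers


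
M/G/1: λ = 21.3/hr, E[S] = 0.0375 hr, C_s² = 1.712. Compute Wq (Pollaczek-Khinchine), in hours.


ρ = λ·E[S] = 21.3·0.0375 = 0.7987
E[S²] = E[S]²(1+C_s²) = 0.0375²·(1+1.712) = 0.003814
Wq = λ·E[S²]/(2(1−ρ)) = 21.3·0.003814/(2·0.2013) = 0.20182 hr

Final: 0.20182 hr


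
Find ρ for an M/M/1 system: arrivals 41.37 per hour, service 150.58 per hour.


ρ = λ/μ = 41.37/150.58 = 0.2747

Final: 0.2747


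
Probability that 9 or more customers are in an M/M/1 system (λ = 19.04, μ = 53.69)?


ρ = 19.04/53.69 = 0.3546
P(N ≥ n) = ρ^n = 0.3546^9 = 0.00008871

Final: 0.00008871


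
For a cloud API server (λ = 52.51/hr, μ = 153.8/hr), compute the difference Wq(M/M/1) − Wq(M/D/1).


ρ = 52.51/153.8 = 0.3414
Wq(M/M/1) = ρ/(μ−λ) = 0.3414/101.29 = 0.003371 hr
Wq(M/D/1) = ρ/(2(μ−λ)) = 0.001685 hr
Savings = 0.003371 − 0.001685 = 0.001685 hr

Final: 0.001685 hr


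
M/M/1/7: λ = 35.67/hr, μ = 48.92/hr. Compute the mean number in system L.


ρ = 35.67/48.92 = 0.7291
L = ρ[1 − (K+1)ρ^K + Kρ^(K+1)] / [(1−ρ)(1−ρ^(K+1))]
Numerator: 0.7291·(1 − 8·0.109576 + 7·0.079898) = 0.497770
Denominator: (0.2709)·(0.920102) = 0.249210
L = 0.497770/0.249210 = 1.9974

Final: 1.9974


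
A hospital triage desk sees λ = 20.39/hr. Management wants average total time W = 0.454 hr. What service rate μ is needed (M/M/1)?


W = 1/(μ−λ) ⇒ μ − λ = 1/W = 1/0.454 = 2.2026
μ = λ + 1/W = 20.39 + 2.2026 = 22.5926 per hr

Final: 22.5926 /hr


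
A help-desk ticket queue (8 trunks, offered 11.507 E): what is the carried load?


B(8,11.507) = 0.403530 (Erlang-B)
Carried load = a(1 − B) = 11.507·(1 − 0.403530) = 11.507·0.596470 = 6.8636 E

Final: 6.8636 Erlangs


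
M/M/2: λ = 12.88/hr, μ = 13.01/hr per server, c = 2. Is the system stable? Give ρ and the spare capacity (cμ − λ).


Total capacity cμ = 2·13.01 = 26.02/hr
ρ = λ/(cμ) = 12.88/26.02 = 0.4950
Stable ⇔ ρ < 1: YES
Spare capacity = cμ − λ = 26.02 − 12.88 = 13.14/hr

Final: ρ = 0.4950; stable; margin = 13.14/hr


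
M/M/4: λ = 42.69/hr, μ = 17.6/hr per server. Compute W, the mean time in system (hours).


a = 2.4256; ρ = 0.6064; P₀ = 0.080581
Lq = P₀·a^c·ρ/(c!(1−ρ)²) = 0.45488
Wq = Lq/λ = 0.45488/42.69 = 0.01066 hr
W = Wq + 1/μ = 0.01066 + 0.05682 = 0.06747 hr

Final: 0.06747 hr


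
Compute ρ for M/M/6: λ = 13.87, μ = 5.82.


ρ = λ/(cμ) = 13.87/(6·5.82) = 13.87/34.92 = 0.3972

Final: 0.3972


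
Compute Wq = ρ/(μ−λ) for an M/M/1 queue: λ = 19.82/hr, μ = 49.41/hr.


ρ = 19.82/49.41 = 0.4011
Wq = ρ/(μ−λ) = 0.4011/(49.41 − 19.82) = 0.4011/29.59 = 0.01356 hr

Final: 0.01356 hr


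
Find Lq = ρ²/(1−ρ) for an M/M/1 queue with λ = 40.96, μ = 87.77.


ρ = 40.96/87.77 = 0.4667
Lq = ρ²/(1−ρ) = 0.2178/0.5333 = 0.4084

Final: 0.4084


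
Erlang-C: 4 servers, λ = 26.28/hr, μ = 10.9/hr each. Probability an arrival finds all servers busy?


a = λ/μ = 2.4110; ρ = a/4 = 0.6028
P₀ = 0.081983 (from M/M/c formula)
C(c,a) = [a^c/(c!(1−ρ))]·P₀ = [33.79056/(24·0.3972)]·0.081983
= 3.54424·0.081983 = 0.290569

Final: 0.290569


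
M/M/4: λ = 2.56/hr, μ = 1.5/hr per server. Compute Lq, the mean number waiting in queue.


a = λ/μ = 1.7067; ρ = a/4 = 0.4267
P₀ = 0.178314
Lq = P₀·a^c·ρ / (c!·(1−ρ)²) = 0.178314·8.48389·0.4267/(24·0.32871)
= 0.08182

Final: 0.08182


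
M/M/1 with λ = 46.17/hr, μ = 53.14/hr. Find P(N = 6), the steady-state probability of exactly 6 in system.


ρ = 46.17/53.14 = 0.8688
P_n = (1−ρ)·ρ^n = (1 − 0.8688)·0.8688^6 = 0.1312·0.430160 = 0.056421

Final: 0.056421


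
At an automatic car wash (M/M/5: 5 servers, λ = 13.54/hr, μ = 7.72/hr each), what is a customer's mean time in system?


a = 1.7539; ρ = 0.3508; P₀ = 0.172460
Lq = P₀·a^c·ρ/(c!(1−ρ)²) = 0.01985
Wq = Lq/λ = 0.01985/13.54 = 0.001466 hr
W = Wq + 1/μ = 0.001466 + 0.12953 = 0.13100 hr

Final: 0.13100 hr


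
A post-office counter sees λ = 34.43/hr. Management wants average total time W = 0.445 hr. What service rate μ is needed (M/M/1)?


W = 1/(μ−λ) ⇒ μ − λ = 1/W = 1/0.445 = 2.2472
μ = λ + 1/W = 34.43 + 2.2472 = 36.6772 per hr

Final: 36.6772 /hr


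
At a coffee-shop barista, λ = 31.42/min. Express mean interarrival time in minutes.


Mean interarrival time = 1/λ = 1/31.42 minute = 0.03183 minute
In minutes: 0.03183 × 1 = 0.03183 min

Final: 0.03183 min


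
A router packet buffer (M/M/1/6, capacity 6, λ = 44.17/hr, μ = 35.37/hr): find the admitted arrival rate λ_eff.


ρ = 1.2488; P_K = (1−ρ)ρ^6/(1−ρ^7) = 0.252552
λ_eff = λ(1 − P_K) = 44.17·(1 − 0.252552) = 44.17·0.747448 = 33.0148 /hr

Final: 33.0148 /hr


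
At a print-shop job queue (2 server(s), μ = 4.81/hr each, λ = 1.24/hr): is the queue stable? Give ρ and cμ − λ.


Total capacity cμ = 2·4.81 = 9.62/hr
ρ = λ/(cμ) = 1.24/9.62 = 0.1289
Stable ⇔ ρ < 1: YES
Spare capacity = cμ − λ = 9.62 − 1.24 = 8.38/hr

Final: ρ = 0.1289; stable; margin = 8.38/hr


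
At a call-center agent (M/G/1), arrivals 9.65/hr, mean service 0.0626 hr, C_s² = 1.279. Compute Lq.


ρ = λ·E[S] = 9.65·0.0626 = 0.6041
Lq = ρ²(1+C_s²)/(2(1−ρ)) = 0.3649·(1+1.279)/(2·0.3959)
= 0.3649·2.2790/0.7918 = 1.05032

Final: 1.05032


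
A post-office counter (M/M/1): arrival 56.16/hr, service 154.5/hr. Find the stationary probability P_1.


ρ = 56.16/154.5 = 0.3635
P_n = (1−ρ)·ρ^n = (1 − 0.3635)·0.3635^1 = 0.6365·0.363495 = 0.231366

Final: 0.231366


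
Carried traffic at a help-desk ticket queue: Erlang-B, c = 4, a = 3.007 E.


B(4,3.007) = 0.206885 (Erlang-B)
Carried load = a(1 − B) = 3.007·(1 − 0.206885) = 3.007·0.793115 = 2.3849 E

Final: 2.3849 Erlangs


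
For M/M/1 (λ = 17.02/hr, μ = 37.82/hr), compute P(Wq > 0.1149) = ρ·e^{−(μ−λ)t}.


ρ = 17.02/37.82 = 0.4500
P(Wq > t) = ρ·e^{−(μ−λ)t} = 0.4500·e^{−2.3899}
= 0.4500·0.091637 = 0.041239

Final: 0.041239


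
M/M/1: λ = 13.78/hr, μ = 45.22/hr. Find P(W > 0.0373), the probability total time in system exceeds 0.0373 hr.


W ~ Exponential(μ−λ) for M/M/1.
μ − λ = 45.22 − 13.78 = 31.4400
P(W > t) = e^{−(μ−λ)t} = e^{−1.1727} = 0.309526

Final: 0.309526


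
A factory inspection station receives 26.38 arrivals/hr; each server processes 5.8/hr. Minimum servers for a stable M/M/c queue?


Stability requires cμ > λ ⇔ c > λ/μ.
λ/μ = 26.38/5.8 = 4.5483
Minimum integer c = ⌊4.5483⌋ + 1 = 5
Check: 5·5.8 = 29.00 > 26.38, while 4·5.8 = 23.20 ≤ 26.38

Final: 5 servers


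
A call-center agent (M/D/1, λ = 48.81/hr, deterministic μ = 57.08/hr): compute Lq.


ρ = 48.81/57.08 = 0.8551
M/D/1: Lq = ρ²/(2(1−ρ)) = 0.7312/(2·0.1449) = 2.52347

Final: 2.52347


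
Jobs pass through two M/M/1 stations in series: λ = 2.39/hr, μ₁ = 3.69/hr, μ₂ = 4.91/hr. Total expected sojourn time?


Each node sees arrival rate λ = 2.39/hr (tandem ⇒ throughput preserved).
W₁ = 1/(μ₁−λ) = 1/(3.69−2.39) = 0.76923 hr
W₂ = 1/(μ₂−λ) = 1/(4.91−2.39) = 0.39683 hr
W_total = W₁ + W₂ = 0.76923 + 0.39683 = 1.16606 hr

Final: 1.16606 hr


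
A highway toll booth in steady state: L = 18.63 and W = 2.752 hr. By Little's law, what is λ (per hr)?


λ = L/W = 18.63/2.752 = 6.7696 /hr

Final: 6.7696 /hr


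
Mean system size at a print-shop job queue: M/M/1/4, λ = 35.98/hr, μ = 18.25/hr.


ρ = 35.98/18.25 = 1.9715
L = ρ[1 − (K+1)ρ^K + Kρ^(K+1)] / [(1−ρ)(1−ρ^(K+1))]
Numerator: 1.9715·(1 − 5·15.107519 + 4·29.784578) = 87.930615
Denominator: (-0.9715)·(-28.784578) = 27.964415
L = 87.930615/27.964415 = 3.1444

Final: 3.1444


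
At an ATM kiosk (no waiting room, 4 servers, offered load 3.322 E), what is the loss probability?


B(c,a) = (a^c/c!) / Σ_{k=0}^{c} a^k/k!
a^4/4! = 5.074430
Σ terms (k=0..4): 1.00000 + 3.32200 + 5.51784 + 6.11009 + 5.07443 = 21.024362
B = 5.074430/21.024362 = 0.241360

Final: 0.241360


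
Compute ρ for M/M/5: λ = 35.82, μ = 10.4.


ρ = λ/(cμ) = 35.82/(5·10.4) = 35.82/52.00 = 0.6888

Final: 0.6888


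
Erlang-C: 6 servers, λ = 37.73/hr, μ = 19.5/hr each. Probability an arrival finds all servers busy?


a = λ/μ = 1.9349; ρ = a/6 = 0.3225
P₀ = 0.144268 (from M/M/c formula)
C(c,a) = [a^c/(c!(1−ρ))]·P₀ = [52.47025/(720·0.6775)]·0.144268
= 0.10756·0.144268 = 0.015518

Final: 0.015518


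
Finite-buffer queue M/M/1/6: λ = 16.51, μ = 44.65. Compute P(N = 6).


ρ = λ/μ = 16.51/44.65 = 0.3698
P_K = (1−ρ)ρ^K/(1−ρ^(K+1)) = (0.6302·0.002556)/(1 − 0.0009451)
= 0.001611/0.999055 = 0.001612

Final: 0.001612


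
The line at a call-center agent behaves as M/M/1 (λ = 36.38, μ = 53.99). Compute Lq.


ρ = 36.38/53.99 = 0.6738
Lq = ρ²/(1−ρ) = 0.4540/0.3262 = 1.3920

Final: 1.3920


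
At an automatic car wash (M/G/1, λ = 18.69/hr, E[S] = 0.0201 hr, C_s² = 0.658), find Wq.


ρ = λ·E[S] = 18.69·0.0201 = 0.3757
E[S²] = E[S]²(1+C_s²) = 0.0201²·(1+0.658) = 0.0006698
Wq = λ·E[S²]/(2(1−ρ)) = 18.69·0.0006698/(2·0.6243) = 0.01003 hr

Final: 0.01003 hr


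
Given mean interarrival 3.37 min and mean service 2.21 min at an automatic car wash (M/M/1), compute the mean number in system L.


λ = 60/3.37 = 17.8042 /hr
μ = 60/2.21 = 27.1493 /hr
ρ = λ/μ = 17.8042/27.1493 = 0.6558
L = ρ/(1−ρ) = 0.6558/0.3442 = 1.9052

Final: 1.9052


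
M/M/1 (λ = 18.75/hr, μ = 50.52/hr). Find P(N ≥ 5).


ρ = 18.75/50.52 = 0.3711
P(N ≥ n) = ρ^n = 0.3711^5 = 0.007042

Final: 0.007042


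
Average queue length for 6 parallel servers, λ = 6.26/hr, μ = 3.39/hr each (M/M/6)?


a = λ/μ = 1.8466; ρ = a/6 = 0.3078
P₀ = 0.157628
Lq = P₀·a^c·ρ / (c!·(1−ρ)²) = 0.157628·39.65042·0.3078/(720·0.47919)
= 0.005575

Final: 0.005575


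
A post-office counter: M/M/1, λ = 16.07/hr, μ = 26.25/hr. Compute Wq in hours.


ρ = 16.07/26.25 = 0.6122
Wq = ρ/(μ−λ) = 0.6122/(26.25 − 16.07) = 0.6122/10.18 = 0.06014 hr

Final: 0.06014 hr


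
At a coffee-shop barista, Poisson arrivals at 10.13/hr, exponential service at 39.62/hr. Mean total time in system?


W = 1/(μ−λ) = 1/(39.62 − 10.13) = 1/29.49 = 0.03391 hr

Final: 0.03391 hr


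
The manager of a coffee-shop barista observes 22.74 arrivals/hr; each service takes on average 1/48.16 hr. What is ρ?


ρ = λ/μ = 22.74/48.16 = 0.4722

Final: 0.4722


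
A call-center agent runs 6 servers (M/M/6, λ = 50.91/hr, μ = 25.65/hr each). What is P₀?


a = λ/μ = 50.91/25.65 = 1.9848; ρ = a/c = 0.3308
Σ_{k=0}^{5} a^k/k! (terms k=0..5) = 1.00000 + 1.98480 + 1.96971 + 1.30315 + 0.64662 + 0.25668 = 7.16096
Tail: a^6/(6!(1−ρ)) = 61.13563/(720·0.6692) = 0.12688
P₀ = 1/(7.16096 + 0.12688) = 1/7.28785 = 0.137215

Final: 0.137215


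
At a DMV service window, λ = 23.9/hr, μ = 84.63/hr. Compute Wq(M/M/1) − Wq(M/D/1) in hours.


ρ = 23.9/84.63 = 0.2824
Wq(M/M/1) = ρ/(μ−λ) = 0.2824/60.73 = 0.004650 hr
Wq(M/D/1) = ρ/(2(μ−λ)) = 0.002325 hr
Savings = 0.004650 − 0.002325 = 0.002325 hr

Final: 0.002325 hr


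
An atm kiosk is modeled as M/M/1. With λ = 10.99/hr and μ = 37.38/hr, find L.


ρ = λ/μ = 10.99/37.38 = 0.2940
L = ρ/(1−ρ) = 0.2940/(1 − 0.2940) = 0.2940/0.7060 = 0.4164

Final: 0.4164


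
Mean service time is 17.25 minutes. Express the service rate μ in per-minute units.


μ = 1/(service time) in consistent units.
1 minute = 1 min, so μ = 1/17.25 = 0.05797 per minute

Final: 0.05797 /min


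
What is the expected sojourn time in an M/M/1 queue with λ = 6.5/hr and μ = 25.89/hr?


W = 1/(μ−λ) = 1/(25.89 − 6.5) = 1/19.39 = 0.05157 hr

Final: 0.05157 hr


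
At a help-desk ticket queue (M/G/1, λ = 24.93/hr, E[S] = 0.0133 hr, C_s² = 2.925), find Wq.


ρ = λ·E[S] = 24.93·0.0133 = 0.3316
E[S²] = E[S]²(1+C_s²) = 0.0133²·(1+2.925) = 0.0006943
Wq = λ·E[S²]/(2(1−ρ)) = 24.93·0.0006943/(2·0.6684) = 0.01295 hr

Final: 0.01295 hr


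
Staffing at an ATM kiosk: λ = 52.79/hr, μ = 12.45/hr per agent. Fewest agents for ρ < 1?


Stability requires cμ > λ ⇔ c > λ/μ.
λ/μ = 52.79/12.45 = 4.2402
Minimum integer c = ⌊4.2402⌋ + 1 = 5
Check: 5·12.45 = 62.25 > 52.79, while 4·12.45 = 49.80 ≤ 52.79

Final: 5 servers


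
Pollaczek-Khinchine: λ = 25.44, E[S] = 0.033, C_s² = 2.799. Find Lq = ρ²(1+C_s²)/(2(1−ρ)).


ρ = λ·E[S] = 25.44·0.033 = 0.8395
Lq = ρ²(1+C_s²)/(2(1−ρ)) = 0.7048·(1+2.799)/(2·0.1605)
= 0.7048·3.7990/0.3210 = 8.34220

Final: 8.34220


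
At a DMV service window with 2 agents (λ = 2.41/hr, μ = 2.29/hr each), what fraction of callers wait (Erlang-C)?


a = λ/μ = 1.0524; ρ = a/2 = 0.5262
P₀ = 0.310443 (from M/M/c formula)
C(c,a) = [a^c/(c!(1−ρ))]·P₀ = [1.10755/(2·0.4738)]·0.310443
= 1.16880·0.310443 = 0.362845

Final: 0.362845


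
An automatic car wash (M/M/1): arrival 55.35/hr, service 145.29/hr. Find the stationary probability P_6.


ρ = 55.35/145.29 = 0.3810
P_n = (1−ρ)·ρ^n = (1 − 0.3810)·0.3810^6 = 0.6190·0.003057 = 0.001892

Final: 0.001892


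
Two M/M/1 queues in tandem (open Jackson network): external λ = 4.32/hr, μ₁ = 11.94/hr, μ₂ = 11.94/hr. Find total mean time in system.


Each node sees arrival rate λ = 4.32/hr (tandem ⇒ throughput preserved).
W₁ = 1/(μ₁−λ) = 1/(11.94−4.32) = 0.13123 hr
W₂ = 1/(μ₂−λ) = 1/(11.94−4.32) = 0.13123 hr
W_total = W₁ + W₂ = 0.13123 + 0.13123 = 0.26247 hr

Final: 0.26247 hr


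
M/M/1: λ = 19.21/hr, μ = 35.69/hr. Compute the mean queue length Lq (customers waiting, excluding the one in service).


ρ = 19.21/35.69 = 0.5382
Lq = ρ²/(1−ρ) = 0.2897/0.4618 = 0.6274

Final: 0.6274


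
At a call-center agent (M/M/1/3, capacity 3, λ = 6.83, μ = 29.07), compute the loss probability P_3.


ρ = λ/μ = 6.83/29.07 = 0.2350
P_K = (1−ρ)ρ^K/(1−ρ^(K+1)) = (0.7650·0.012970)/(1 − 0.003047)
= 0.009922/0.996953 = 0.009953

Final: 0.009953


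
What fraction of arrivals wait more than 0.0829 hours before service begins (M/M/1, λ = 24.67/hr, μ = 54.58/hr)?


ρ = 24.67/54.58 = 0.4520
P(Wq > t) = ρ·e^{−(μ−λ)t} = 0.4520·e^{−2.4795}
= 0.4520·0.083782 = 0.037869

Final: 0.037869


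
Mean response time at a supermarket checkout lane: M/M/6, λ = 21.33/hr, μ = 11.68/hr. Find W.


a = 1.8262; ρ = 0.3044; P₀ = 0.160888
Lq = P₀·a^c·ρ/(c!(1−ρ)²) = 0.005213
Wq = Lq/λ = 0.005213/21.33 = 0.0002444 hr
W = Wq + 1/μ = 0.0002444 + 0.08562 = 0.08586 hr

Final: 0.08586 hr


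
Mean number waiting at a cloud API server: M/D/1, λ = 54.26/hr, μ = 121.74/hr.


ρ = 54.26/121.74 = 0.4457
M/D/1: Lq = ρ²/(2(1−ρ)) = 0.1987/(2·0.5543) = 0.17919

Final: 0.17919


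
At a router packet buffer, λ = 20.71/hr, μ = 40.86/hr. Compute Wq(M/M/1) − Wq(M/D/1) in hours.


ρ = 20.71/40.86 = 0.5069
Wq(M/M/1) = ρ/(μ−λ) = 0.5069/20.15 = 0.02515 hr
Wq(M/D/1) = ρ/(2(μ−λ)) = 0.01258 hr
Savings = 0.02515 − 0.01258 = 0.01258 hr

Final: 0.01258 hr


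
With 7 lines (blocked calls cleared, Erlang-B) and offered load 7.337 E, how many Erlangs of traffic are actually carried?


B(7,7.337) = 0.269463 (Erlang-B)
Carried load = a(1 − B) = 7.337·(1 − 0.269463) = 7.337·0.730537 = 5.3599 E

Final: 5.3599 Erlangs


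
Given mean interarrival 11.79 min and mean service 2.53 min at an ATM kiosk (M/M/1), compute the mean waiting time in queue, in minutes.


λ = 60/11.79 = 5.0891 /hr
μ = 60/2.53 = 23.7154 /hr
ρ = λ/μ = 5.0891/23.7154 = 0.2146
Wq = ρ/(μ−λ) = 0.2146/(23.7154−5.0891) = 0.01152 hr
In minutes: 0.01152·60 = 0.6912 min

Final: 0.6912 min


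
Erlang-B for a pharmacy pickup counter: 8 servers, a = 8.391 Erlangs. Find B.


B(c,a) = (a^c/c!) / Σ_{k=0}^{c} a^k/k!
a^8/8! = 609.521803
Σ terms (k=0..8): 1.00000 + 8.39100 + 35.20444 + 98.46682 + 206.55877 + 346.64693 + 484.78573 + 581.11958 + 609.52180 = 2371.695083
B = 609.521803/2371.695083 = 0.256998

Final: 0.256998


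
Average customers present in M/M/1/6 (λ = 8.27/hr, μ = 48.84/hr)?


ρ = 8.27/48.84 = 0.1693
L = ρ[1 − (K+1)ρ^K + Kρ^(K+1)] / [(1−ρ)(1−ρ^(K+1))]
Numerator: 0.1693·(1 − 7·0.00002357 + 6·0.000003991) = 0.169305
Denominator: (0.8307)·(0.999996) = 0.830668
L = 0.169305/0.830668 = 0.2038

Final: 0.2038


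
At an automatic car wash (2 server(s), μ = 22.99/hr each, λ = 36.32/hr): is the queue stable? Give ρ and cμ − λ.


Total capacity cμ = 2·22.99 = 45.98/hr
ρ = λ/(cμ) = 36.32/45.98 = 0.7899
Stable ⇔ ρ < 1: YES
Spare capacity = cμ − λ = 45.98 − 36.32 = 9.66/hr

Final: ρ = 0.7899; stable; margin = 9.66/hr


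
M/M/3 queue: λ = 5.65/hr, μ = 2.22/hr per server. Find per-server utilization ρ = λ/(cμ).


ρ = λ/(cμ) = 5.65/(3·2.22) = 5.65/6.66 = 0.8483

Final: 0.8483


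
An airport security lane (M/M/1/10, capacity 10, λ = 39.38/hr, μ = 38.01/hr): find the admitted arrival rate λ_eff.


ρ = 1.0360; P_K = (1−ρ)ρ^10/(1−ρ^11) = 0.107839
λ_eff = λ(1 − P_K) = 39.38·(1 − 0.107839) = 39.38·0.892161 = 35.1333 /hr

Final: 35.1333 /hr


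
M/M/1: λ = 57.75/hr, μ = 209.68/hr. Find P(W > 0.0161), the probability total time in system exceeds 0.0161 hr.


W ~ Exponential(μ−λ) for M/M/1.
μ − λ = 209.68 − 57.75 = 151.9300
P(W > t) = e^{−(μ−λ)t} = e^{−2.4461} = 0.086633

Final: 0.086633


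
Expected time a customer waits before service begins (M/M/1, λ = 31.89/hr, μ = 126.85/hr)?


ρ = 31.89/126.85 = 0.2514
Wq = ρ/(μ−λ) = 0.2514/(126.85 − 31.89) = 0.2514/94.96 = 0.002647 hr

Final: 0.002647 hr


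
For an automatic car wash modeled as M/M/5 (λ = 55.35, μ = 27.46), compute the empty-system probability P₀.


a = λ/μ = 55.35/27.46 = 2.0157; ρ = a/c = 0.4031
Σ_{k=0}^{4} a^k/k! (terms k=0..4) = 1.00000 + 2.01566 + 2.03144 + 1.36490 + 0.68779 = 7.09979
Tail: a^5/(5!(1−ρ)) = 33.27250/(120·0.5969) = 0.46454
P₀ = 1/(7.09979 + 0.46454) = 1/7.56433 = 0.132199

Final: 0.132199


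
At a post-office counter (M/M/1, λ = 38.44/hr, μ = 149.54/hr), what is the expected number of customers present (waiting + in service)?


ρ = λ/μ = 38.44/149.54 = 0.2571
L = ρ/(1−ρ) = 0.2571/(1 − 0.2571) = 0.2571/0.7429 = 0.3460

Final: 0.3460


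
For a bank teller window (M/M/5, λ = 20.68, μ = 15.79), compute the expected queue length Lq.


a = λ/μ = 1.3097; ρ = a/5 = 0.2619
P₀ = 0.269698
Lq = P₀·a^c·ρ / (c!·(1−ρ)²) = 0.269698·3.85338·0.2619/(120·0.54474)
= 0.004164

Final: 0.004164


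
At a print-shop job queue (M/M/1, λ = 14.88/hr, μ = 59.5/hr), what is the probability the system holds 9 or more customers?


ρ = 14.88/59.5 = 0.2501
P(N ≥ n) = ρ^n = 0.2501^9 = 0.000003826

Final: 0.000003826


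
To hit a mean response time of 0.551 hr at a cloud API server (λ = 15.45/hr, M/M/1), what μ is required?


W = 1/(μ−λ) ⇒ μ − λ = 1/W = 1/0.551 = 1.8149
μ = λ + 1/W = 15.45 + 1.8149 = 17.2649 per hr

Final: 17.2649 /hr


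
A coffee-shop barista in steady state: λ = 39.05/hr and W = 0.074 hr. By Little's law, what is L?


L = λW = 39.05·0.074 = 2.8897

Final: 2.8897


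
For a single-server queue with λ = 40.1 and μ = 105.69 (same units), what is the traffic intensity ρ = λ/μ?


ρ = λ/μ = 40.1/105.69 = 0.3794

Final: 0.3794


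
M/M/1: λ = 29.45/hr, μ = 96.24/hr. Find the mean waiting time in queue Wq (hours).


ρ = 29.45/96.24 = 0.3060
Wq = ρ/(μ−λ) = 0.3060/(96.24 − 29.45) = 0.3060/66.79 = 0.004582 hr

Final: 0.004582 hr


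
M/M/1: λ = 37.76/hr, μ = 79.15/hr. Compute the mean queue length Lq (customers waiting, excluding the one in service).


ρ = 37.76/79.15 = 0.4771
Lq = ρ²/(1−ρ) = 0.2276/0.5229 = 0.4352

Final: 0.4352


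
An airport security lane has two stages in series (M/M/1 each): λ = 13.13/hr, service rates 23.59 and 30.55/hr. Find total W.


Each node sees arrival rate λ = 13.13/hr (tandem ⇒ throughput preserved).
W₁ = 1/(μ₁−λ) = 1/(23.59−13.13) = 0.09560 hr
W₂ = 1/(μ₂−λ) = 1/(30.55−13.13) = 0.05741 hr
W_total = W₁ + W₂ = 0.09560 + 0.05741 = 0.15301 hr

Final: 0.15301 hr


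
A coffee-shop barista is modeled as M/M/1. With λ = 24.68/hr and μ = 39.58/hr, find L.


ρ = λ/μ = 24.68/39.58 = 0.6235
L = ρ/(1−ρ) = 0.6235/(1 − 0.6235) = 0.6235/0.3765 = 1.6564

Final: 1.6564


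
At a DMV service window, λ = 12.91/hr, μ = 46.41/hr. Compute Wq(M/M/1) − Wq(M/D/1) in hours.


ρ = 12.91/46.41 = 0.2782
Wq(M/M/1) = ρ/(μ−λ) = 0.2782/33.50 = 0.008304 hr
Wq(M/D/1) = ρ/(2(μ−λ)) = 0.004152 hr
Savings = 0.008304 − 0.004152 = 0.004152 hr

Final: 0.004152 hr


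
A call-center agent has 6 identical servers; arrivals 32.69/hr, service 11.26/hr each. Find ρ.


ρ = λ/(cμ) = 32.69/(6·11.26) = 32.69/67.56 = 0.4839

Final: 0.4839


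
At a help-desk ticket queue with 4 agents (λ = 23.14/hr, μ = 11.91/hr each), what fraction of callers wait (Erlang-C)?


a = λ/μ = 1.9429; ρ = a/4 = 0.4857
P₀ = 0.138749 (from M/M/c formula)
C(c,a) = [a^c/(c!(1−ρ))]·P₀ = [14.24972/(24·0.5143)]·0.138749
= 1.15452·0.138749 = 0.160189

Final: 0.160189


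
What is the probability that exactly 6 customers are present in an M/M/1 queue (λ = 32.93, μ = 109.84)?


ρ = 32.93/109.84 = 0.2998
P_n = (1−ρ)·ρ^n = (1 − 0.2998)·0.2998^6 = 0.7002·0.0007261 = 0.0005084

Final: 0.0005084


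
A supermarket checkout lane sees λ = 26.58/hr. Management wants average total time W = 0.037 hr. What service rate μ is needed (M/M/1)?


W = 1/(μ−λ) ⇒ μ − λ = 1/W = 1/0.037 = 27.0270
μ = λ + 1/W = 26.58 + 27.0270 = 53.6070 per hr

Final: 53.6070 /hr


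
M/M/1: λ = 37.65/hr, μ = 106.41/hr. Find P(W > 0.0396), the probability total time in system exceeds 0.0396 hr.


W ~ Exponential(μ−λ) for M/M/1.
μ − λ = 106.41 − 37.65 = 68.7600
P(W > t) = e^{−(μ−λ)t} = e^{−2.7229} = 0.065684

Final: 0.065684


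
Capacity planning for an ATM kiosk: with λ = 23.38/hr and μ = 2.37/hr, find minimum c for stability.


Stability requires cμ > λ ⇔ c > λ/μ.
λ/μ = 23.38/2.37 = 9.8650
Minimum integer c = ⌊9.8650⌋ + 1 = 10
Check: 10·2.37 = 23.70 > 23.38, while 9·2.37 = 21.33 ≤ 23.38

Final: 10 servers


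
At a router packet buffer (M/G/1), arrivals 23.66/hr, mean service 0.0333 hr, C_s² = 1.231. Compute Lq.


ρ = λ·E[S] = 23.66·0.0333 = 0.7879
Lq = ρ²(1+C_s²)/(2(1−ρ)) = 0.6208·(1+1.231)/(2·0.2121)
= 0.6208·2.2310/0.4242 = 3.26439

Final: 3.26439
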